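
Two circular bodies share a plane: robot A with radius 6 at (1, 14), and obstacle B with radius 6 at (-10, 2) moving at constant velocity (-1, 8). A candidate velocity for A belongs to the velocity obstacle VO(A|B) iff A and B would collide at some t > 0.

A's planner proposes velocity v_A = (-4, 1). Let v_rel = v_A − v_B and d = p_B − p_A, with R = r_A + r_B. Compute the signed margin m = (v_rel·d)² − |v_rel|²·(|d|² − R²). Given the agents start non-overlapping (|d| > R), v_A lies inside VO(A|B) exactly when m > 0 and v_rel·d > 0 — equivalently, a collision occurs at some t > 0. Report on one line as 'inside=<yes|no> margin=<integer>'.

d = (-11, -12),  |d|² = 265;  R = 6+6 = 12,  c = 265−12² = 121
v_rel = (-3, -7),  |v_rel|² = 58;  v_rel·d = (-3)·(-11) + (-7)·(-12) = 117
58·t² − 234·t + 121 = 0  ⇒  m = 117² − 58·121 = 6671
m = 6671 > 0,  v_rel·d = 117 > 0  ⇒  inside

inside=yes margin=6671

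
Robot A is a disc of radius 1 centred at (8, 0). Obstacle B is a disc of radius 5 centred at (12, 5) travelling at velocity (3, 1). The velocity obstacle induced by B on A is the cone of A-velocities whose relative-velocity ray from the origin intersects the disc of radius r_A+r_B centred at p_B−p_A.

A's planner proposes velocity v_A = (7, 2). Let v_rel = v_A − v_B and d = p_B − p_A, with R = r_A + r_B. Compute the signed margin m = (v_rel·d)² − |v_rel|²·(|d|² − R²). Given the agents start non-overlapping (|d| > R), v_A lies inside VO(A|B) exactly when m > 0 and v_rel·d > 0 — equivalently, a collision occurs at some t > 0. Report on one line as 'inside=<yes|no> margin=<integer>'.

d = (4, 5),  |d|² = 41;  R = 1+5 = 6,  c = 41−6² = 5
v_rel = (4, 1),  |v_rel|² = 17;  v_rel·d = (4)·(4) + (1)·(5) = 21
17·t² − 42·t + 5 = 0  ⇒  m = 21² − 17·5 = 356
m = 356 > 0,  v_rel·d = 21 > 0  ⇒  inside

inside=yes margin=356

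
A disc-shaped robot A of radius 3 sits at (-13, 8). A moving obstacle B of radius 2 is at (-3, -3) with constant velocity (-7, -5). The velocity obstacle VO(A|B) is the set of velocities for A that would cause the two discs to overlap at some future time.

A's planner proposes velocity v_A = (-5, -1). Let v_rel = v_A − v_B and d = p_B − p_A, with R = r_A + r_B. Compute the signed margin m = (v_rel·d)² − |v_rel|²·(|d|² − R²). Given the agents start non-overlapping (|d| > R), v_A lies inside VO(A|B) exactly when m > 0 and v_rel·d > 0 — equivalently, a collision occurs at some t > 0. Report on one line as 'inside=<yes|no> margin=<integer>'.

d = (10, -11),  |d|² = 221;  R = 3+2 = 5,  c = 221−5² = 196
v_rel = (2, 4),  |v_rel|² = 20;  v_rel·d = (2)·(10) + (4)·(-11) = -24
20·t² + 48·t + 196 = 0  ⇒  m = (-24)² − 20·196 = -3344
m = -3344 < 0,  v_rel·d = -24 < 0  ⇒  outside

inside=no margin=-3344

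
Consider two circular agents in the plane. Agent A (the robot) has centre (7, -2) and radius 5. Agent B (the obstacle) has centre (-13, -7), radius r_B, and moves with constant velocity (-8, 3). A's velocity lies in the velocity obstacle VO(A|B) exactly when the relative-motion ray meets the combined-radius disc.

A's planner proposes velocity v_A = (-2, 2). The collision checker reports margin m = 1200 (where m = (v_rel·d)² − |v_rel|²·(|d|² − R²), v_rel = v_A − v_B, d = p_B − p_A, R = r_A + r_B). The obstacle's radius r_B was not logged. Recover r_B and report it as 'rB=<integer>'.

m = 1200
d = (-20, -5);  v_rel = (6, -1),  |v_rel|² = 37
v_rel×d = (6)·(-5) − (-1)·(-20) = -50
since m = R²·37 − (-50)²:  R² = (2500 + 1200) / 37 = 100
R = √100 = 10  ⇒  r_B = 10 − 5 = 5

rB=5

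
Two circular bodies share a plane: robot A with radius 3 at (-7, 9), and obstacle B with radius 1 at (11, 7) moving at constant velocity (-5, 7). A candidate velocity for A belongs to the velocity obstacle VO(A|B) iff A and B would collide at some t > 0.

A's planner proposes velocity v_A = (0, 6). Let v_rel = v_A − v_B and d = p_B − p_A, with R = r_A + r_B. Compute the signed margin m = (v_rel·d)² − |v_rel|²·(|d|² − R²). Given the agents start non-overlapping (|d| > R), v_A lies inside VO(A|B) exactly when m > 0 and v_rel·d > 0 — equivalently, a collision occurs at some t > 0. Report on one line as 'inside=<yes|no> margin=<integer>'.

d = (18, -2),  |d|² = 328;  R = 3+1 = 4,  c = 328−4² = 312
v_rel = (5, -1),  |v_rel|² = 26;  v_rel·d = (5)·(18) + (-1)·(-2) = 92
26·t² − 184·t + 312 = 0  ⇒  m = 92² − 26·312 = 352
m = 352 > 0,  v_rel·d = 92 > 0  ⇒  inside

inside=yes margin=352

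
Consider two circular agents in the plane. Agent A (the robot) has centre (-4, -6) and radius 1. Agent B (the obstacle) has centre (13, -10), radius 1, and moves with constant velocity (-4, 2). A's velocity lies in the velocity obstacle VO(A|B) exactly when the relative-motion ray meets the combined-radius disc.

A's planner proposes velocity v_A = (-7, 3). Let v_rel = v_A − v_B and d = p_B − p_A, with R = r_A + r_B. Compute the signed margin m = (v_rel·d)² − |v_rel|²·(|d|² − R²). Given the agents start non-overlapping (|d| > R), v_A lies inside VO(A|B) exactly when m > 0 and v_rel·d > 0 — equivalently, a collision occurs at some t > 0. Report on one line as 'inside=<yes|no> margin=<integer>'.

d = (17, -4),  |d|² = 305;  R = 1+1 = 2,  c = 305−2² = 301
v_rel = (-3, 1),  |v_rel|² = 10;  v_rel·d = (-3)·(17) + (1)·(-4) = -55
10·t² + 110·t + 301 = 0  ⇒  m = (-55)² − 10·301 = 15
m = 15 > 0,  v_rel·d = -55 < 0  ⇒  outside

inside=no margin=15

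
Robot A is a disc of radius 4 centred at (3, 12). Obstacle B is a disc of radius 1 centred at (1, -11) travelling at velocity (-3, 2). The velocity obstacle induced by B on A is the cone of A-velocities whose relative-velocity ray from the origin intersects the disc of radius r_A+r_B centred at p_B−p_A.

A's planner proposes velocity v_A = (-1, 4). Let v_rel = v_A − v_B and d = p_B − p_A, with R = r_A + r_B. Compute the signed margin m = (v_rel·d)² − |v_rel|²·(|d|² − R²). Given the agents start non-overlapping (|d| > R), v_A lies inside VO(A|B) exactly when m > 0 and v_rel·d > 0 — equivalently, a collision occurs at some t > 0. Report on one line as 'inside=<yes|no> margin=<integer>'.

d = (-2, -23),  |d|² = 533;  R = 4+1 = 5,  c = 533−5² = 508
v_rel = (2, 2),  |v_rel|² = 8;  v_rel·d = (2)·(-2) + (2)·(-23) = -50
8·t² + 100·t + 508 = 0  ⇒  m = (-50)² − 8·508 = -1564
m = -1564 < 0,  v_rel·d = -50 < 0  ⇒  outside

inside=no margin=-1564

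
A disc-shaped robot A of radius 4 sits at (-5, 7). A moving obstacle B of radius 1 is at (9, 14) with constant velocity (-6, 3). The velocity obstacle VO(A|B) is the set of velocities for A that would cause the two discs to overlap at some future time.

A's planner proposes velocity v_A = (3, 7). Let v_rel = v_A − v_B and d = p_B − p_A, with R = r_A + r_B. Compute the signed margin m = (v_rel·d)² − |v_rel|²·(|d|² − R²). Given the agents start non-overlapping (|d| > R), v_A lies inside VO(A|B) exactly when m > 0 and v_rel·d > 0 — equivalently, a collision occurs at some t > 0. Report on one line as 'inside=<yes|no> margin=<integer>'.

d = (14, 7),  |d|² = 245;  R = 4+1 = 5,  c = 245−5² = 220
v_rel = (9, 4),  |v_rel|² = 97;  v_rel·d = (9)·(14) + (4)·(7) = 154
97·t² − 308·t + 220 = 0  ⇒  m = 154² − 97·220 = 2376
m = 2376 > 0,  v_rel·d = 154 > 0  ⇒  inside

inside=yes margin=2376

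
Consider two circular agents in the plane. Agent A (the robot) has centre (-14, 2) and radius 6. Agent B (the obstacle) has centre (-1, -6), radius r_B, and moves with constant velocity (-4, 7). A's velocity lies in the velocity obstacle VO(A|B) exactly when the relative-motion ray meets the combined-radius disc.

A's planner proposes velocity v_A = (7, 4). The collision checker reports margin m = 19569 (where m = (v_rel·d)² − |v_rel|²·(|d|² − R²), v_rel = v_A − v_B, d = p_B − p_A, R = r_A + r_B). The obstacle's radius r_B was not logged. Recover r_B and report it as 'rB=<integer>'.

m = 19569
d = (13, -8);  v_rel = (11, -3),  |v_rel|² = 130
v_rel×d = (11)·(-8) − (-3)·(13) = -49
since m = R²·130 − (-49)²:  R² = (2401 + 19569) / 130 = 169
R = √169 = 13  ⇒  r_B = 13 − 6 = 7

rB=7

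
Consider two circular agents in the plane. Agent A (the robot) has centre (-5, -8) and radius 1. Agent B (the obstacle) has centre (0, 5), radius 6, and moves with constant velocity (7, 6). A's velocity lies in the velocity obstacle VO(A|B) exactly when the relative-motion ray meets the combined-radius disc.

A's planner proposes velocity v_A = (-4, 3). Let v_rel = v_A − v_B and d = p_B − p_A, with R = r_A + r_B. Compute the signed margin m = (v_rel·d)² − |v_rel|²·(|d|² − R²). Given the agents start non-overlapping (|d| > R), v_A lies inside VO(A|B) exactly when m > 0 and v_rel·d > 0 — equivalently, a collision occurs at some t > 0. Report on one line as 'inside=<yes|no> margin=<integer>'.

d = (5, 13),  |d|² = 194;  R = 1+6 = 7,  c = 194−7² = 145
v_rel = (-11, -3),  |v_rel|² = 130;  v_rel·d = (-11)·(5) + (-3)·(13) = -94
130·t² + 188·t + 145 = 0  ⇒  m = (-94)² − 130·145 = -10014
m = -10014 < 0,  v_rel·d = -94 < 0  ⇒  outside

inside=no margin=-10014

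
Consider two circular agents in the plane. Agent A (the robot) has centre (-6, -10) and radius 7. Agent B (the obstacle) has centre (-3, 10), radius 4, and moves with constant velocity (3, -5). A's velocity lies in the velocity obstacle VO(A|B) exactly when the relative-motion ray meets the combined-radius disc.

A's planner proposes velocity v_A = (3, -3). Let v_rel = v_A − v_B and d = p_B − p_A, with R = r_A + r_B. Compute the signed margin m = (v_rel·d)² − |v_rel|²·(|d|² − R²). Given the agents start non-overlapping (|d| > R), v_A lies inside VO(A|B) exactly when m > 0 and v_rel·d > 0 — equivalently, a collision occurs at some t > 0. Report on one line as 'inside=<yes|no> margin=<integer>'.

d = (3, 20),  |d|² = 409;  R = 7+4 = 11,  c = 409−11² = 288
v_rel = (0, 2),  |v_rel|² = 4;  v_rel·d = (0)·(3) + (2)·(20) = 40
4·t² − 80·t + 288 = 0  ⇒  m = 40² − 4·288 = 448
m = 448 > 0,  v_rel·d = 40 > 0  ⇒  inside

inside=yes margin=448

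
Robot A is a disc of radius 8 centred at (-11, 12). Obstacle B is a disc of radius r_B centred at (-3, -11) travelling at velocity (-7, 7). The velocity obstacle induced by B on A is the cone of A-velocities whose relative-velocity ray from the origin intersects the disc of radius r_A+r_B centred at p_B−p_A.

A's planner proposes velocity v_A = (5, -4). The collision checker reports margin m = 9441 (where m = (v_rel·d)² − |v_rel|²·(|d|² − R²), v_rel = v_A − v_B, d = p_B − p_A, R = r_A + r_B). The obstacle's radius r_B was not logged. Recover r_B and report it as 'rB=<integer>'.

m = 9441
d = (8, -23);  v_rel = (12, -11),  |v_rel|² = 265
v_rel×d = (12)·(-23) − (-11)·(8) = -188
since m = R²·265 − (-188)²:  R² = (35344 + 9441) / 265 = 169
R = √169 = 13  ⇒  r_B = 13 − 8 = 5

rB=5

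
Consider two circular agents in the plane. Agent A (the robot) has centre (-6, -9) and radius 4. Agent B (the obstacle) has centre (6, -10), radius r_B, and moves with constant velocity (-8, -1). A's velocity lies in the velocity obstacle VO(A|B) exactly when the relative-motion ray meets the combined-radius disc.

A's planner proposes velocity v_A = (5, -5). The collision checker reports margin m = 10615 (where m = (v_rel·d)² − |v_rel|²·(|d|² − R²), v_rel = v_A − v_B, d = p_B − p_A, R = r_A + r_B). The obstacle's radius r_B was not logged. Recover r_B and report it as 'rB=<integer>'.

m = 10615
d = (12, -1);  v_rel = (13, -4),  |v_rel|² = 185
v_rel×d = (13)·(-1) − (-4)·(12) = 35
since m = R²·185 − 35²:  R² = (1225 + 10615) / 185 = 64
R = √64 = 8  ⇒  r_B = 8 − 4 = 4

rB=4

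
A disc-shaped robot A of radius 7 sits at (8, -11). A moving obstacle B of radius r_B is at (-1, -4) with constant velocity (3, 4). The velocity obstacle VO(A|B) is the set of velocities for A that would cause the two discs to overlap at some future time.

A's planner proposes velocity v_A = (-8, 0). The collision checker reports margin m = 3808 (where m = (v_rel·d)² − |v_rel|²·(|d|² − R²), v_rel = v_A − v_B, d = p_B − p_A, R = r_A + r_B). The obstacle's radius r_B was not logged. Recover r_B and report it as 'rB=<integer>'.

m = 3808
d = (-9, 7);  v_rel = (-11, -4),  |v_rel|² = 137
v_rel×d = (-11)·(7) − (-4)·(-9) = -113
since m = R²·137 − (-113)²:  R² = (12769 + 3808) / 137 = 121
R = √121 = 11  ⇒  r_B = 11 − 7 = 4

rB=4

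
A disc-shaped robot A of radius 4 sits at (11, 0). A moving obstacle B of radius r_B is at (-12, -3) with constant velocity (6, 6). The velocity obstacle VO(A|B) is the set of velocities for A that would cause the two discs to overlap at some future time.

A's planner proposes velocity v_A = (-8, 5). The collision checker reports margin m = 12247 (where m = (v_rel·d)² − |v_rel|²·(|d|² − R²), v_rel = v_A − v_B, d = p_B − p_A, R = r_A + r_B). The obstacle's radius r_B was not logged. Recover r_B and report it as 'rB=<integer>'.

m = 12247
d = (-23, -3);  v_rel = (-14, -1),  |v_rel|² = 197
v_rel×d = (-14)·(-3) − (-1)·(-23) = 19
since m = R²·197 − 19²:  R² = (361 + 12247) / 197 = 64
R = √64 = 8  ⇒  r_B = 8 − 4 = 4

rB=4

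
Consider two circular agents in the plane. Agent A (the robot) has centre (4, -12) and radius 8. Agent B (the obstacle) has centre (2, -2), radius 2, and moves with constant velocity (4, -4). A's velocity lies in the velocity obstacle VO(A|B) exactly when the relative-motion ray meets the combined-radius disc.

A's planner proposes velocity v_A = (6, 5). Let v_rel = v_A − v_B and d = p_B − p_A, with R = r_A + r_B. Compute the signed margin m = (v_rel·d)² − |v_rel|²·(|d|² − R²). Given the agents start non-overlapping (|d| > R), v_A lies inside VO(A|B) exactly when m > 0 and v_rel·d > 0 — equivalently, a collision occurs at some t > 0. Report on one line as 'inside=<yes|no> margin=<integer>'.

d = (-2, 10),  |d|² = 104;  R = 8+2 = 10,  c = 104−10² = 4
v_rel = (2, 9),  |v_rel|² = 85;  v_rel·d = (2)·(-2) + (9)·(10) = 86
85·t² − 172·t + 4 = 0  ⇒  m = 86² − 85·4 = 7056
m = 7056 > 0,  v_rel·d = 86 > 0  ⇒  inside

inside=yes margin=7056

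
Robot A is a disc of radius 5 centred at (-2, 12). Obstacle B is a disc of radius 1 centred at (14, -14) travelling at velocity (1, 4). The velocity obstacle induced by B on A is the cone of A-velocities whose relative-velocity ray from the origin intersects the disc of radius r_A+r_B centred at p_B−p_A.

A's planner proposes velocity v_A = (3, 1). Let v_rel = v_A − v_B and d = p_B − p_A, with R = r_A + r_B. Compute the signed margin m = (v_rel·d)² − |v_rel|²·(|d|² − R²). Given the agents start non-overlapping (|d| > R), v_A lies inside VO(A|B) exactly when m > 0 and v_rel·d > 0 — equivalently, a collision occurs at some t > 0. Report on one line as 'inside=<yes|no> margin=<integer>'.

d = (16, -26),  |d|² = 932;  R = 5+1 = 6,  c = 932−6² = 896
v_rel = (2, -3),  |v_rel|² = 13;  v_rel·d = (2)·(16) + (-3)·(-26) = 110
13·t² − 220·t + 896 = 0  ⇒  m = 110² − 13·896 = 452
m = 452 > 0,  v_rel·d = 110 > 0  ⇒  inside

inside=yes margin=452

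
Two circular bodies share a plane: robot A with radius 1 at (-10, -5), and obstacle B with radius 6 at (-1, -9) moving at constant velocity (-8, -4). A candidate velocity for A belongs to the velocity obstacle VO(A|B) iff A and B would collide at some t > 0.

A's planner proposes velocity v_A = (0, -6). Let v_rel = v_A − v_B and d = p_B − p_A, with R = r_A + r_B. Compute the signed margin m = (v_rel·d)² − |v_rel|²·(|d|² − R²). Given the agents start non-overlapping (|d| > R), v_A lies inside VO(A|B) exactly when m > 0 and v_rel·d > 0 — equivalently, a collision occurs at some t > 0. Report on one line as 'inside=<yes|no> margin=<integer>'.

d = (9, -4),  |d|² = 97;  R = 1+6 = 7,  c = 97−7² = 48
v_rel = (8, -2),  |v_rel|² = 68;  v_rel·d = (8)·(9) + (-2)·(-4) = 80
68·t² − 160·t + 48 = 0  ⇒  m = 80² − 68·48 = 3136
m = 3136 > 0,  v_rel·d = 80 > 0  ⇒  inside

inside=yes margin=3136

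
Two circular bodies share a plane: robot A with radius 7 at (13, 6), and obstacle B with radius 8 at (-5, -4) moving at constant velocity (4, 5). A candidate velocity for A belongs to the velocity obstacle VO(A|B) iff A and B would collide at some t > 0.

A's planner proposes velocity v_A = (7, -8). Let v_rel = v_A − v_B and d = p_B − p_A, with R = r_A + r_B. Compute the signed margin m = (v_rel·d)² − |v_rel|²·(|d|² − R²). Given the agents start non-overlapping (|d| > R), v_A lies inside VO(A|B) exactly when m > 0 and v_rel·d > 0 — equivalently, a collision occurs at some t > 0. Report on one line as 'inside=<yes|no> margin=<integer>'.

d = (-18, -10),  |d|² = 424;  R = 7+8 = 15,  c = 424−15² = 199
v_rel = (3, -13),  |v_rel|² = 178;  v_rel·d = (3)·(-18) + (-13)·(-10) = 76
178·t² − 152·t + 199 = 0  ⇒  m = 76² − 178·199 = -29646
m = -29646 < 0,  v_rel·d = 76 > 0  ⇒  outside

inside=no margin=-29646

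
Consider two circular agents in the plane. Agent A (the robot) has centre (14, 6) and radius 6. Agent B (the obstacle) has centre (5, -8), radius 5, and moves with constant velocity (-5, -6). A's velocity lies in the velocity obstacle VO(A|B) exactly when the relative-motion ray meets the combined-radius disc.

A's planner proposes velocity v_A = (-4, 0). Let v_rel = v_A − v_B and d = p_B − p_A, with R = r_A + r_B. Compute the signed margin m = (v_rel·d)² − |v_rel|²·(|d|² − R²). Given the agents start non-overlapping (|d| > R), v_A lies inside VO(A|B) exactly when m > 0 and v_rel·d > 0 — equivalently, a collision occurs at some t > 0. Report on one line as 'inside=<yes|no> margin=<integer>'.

d = (-9, -14),  |d|² = 277;  R = 6+5 = 11,  c = 277−11² = 156
v_rel = (1, 6),  |v_rel|² = 37;  v_rel·d = (1)·(-9) + (6)·(-14) = -93
37·t² + 186·t + 156 = 0  ⇒  m = (-93)² − 37·156 = 2877
m = 2877 > 0,  v_rel·d = -93 < 0  ⇒  outside

inside=no margin=2877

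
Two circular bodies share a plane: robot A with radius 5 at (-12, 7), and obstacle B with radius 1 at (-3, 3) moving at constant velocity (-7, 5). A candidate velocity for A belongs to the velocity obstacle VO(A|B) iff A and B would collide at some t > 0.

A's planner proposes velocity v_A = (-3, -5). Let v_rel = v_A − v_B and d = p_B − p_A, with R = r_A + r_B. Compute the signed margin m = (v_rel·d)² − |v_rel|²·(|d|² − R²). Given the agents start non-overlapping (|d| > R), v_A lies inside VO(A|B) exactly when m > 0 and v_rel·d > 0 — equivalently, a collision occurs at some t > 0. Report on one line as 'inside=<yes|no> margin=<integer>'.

d = (9, -4),  |d|² = 97;  R = 5+1 = 6,  c = 97−6² = 61
v_rel = (4, -10),  |v_rel|² = 116;  v_rel·d = (4)·(9) + (-10)·(-4) = 76
116·t² − 152·t + 61 = 0  ⇒  m = 76² − 116·61 = -1300
m = -1300 < 0,  v_rel·d = 76 > 0  ⇒  outside

inside=no margin=-1300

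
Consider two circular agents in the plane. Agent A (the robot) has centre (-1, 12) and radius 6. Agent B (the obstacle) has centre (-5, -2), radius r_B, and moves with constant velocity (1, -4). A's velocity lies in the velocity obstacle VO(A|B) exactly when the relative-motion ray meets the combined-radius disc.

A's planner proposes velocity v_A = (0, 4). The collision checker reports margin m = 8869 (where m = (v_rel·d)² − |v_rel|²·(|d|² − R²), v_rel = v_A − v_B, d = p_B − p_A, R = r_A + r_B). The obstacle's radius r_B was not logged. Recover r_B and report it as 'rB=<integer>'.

m = 8869
d = (-4, -14);  v_rel = (-1, 8),  |v_rel|² = 65
v_rel×d = (-1)·(-14) − (8)·(-4) = 46
since m = R²·65 − 46²:  R² = (2116 + 8869) / 65 = 169
R = √169 = 13  ⇒  r_B = 13 − 6 = 7

rB=7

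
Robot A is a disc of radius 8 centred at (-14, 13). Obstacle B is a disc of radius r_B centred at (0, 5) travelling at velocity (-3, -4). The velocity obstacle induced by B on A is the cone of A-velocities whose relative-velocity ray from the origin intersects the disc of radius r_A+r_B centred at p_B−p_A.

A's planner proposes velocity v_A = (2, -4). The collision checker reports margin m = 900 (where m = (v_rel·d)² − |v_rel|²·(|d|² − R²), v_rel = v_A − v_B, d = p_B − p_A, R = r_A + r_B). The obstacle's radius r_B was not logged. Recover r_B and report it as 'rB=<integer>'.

m = 900
d = (14, -8);  v_rel = (5, 0),  |v_rel|² = 25
v_rel×d = (5)·(-8) − (0)·(14) = -40
since m = R²·25 − (-40)²:  R² = (1600 + 900) / 25 = 100
R = √100 = 10  ⇒  r_B = 10 − 8 = 2

rB=2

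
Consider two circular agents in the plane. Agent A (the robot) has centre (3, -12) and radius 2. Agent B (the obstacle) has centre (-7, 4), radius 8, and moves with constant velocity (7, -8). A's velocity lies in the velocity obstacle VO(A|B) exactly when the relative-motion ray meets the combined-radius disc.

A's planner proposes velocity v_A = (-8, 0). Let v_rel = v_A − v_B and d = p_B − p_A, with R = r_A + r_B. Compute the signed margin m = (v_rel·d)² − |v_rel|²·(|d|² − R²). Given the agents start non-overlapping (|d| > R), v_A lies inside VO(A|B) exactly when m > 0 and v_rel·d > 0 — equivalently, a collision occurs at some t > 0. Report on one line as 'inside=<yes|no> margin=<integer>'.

d = (-10, 16),  |d|² = 356;  R = 2+8 = 10,  c = 356−10² = 256
v_rel = (-15, 8),  |v_rel|² = 289;  v_rel·d = (-15)·(-10) + (8)·(16) = 278
289·t² − 556·t + 256 = 0  ⇒  m = 278² − 289·256 = 3300
m = 3300 > 0,  v_rel·d = 278 > 0  ⇒  inside

inside=yes margin=3300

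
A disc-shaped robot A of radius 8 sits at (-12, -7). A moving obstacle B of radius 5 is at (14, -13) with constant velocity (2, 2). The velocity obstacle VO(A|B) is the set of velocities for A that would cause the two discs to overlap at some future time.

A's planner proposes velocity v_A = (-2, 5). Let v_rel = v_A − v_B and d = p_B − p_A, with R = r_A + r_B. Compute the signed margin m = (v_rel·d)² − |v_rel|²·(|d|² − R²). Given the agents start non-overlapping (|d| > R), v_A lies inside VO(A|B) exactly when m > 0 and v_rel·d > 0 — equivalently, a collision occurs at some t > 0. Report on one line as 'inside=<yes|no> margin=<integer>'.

d = (26, -6),  |d|² = 712;  R = 8+5 = 13,  c = 712−13² = 543
v_rel = (-4, 3),  |v_rel|² = 25;  v_rel·d = (-4)·(26) + (3)·(-6) = -122
25·t² + 244·t + 543 = 0  ⇒  m = (-122)² − 25·543 = 1309
m = 1309 > 0,  v_rel·d = -122 < 0  ⇒  outside

inside=no margin=1309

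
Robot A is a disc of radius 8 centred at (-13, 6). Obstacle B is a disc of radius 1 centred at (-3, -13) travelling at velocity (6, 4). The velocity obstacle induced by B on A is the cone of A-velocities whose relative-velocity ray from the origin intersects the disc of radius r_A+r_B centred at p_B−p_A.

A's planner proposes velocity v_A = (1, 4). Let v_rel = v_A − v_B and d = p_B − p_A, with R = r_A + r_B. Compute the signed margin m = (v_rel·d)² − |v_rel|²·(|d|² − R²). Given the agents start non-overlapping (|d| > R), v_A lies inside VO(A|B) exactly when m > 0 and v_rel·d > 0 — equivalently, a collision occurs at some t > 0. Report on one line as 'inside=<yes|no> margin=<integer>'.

d = (10, -19),  |d|² = 461;  R = 8+1 = 9,  c = 461−9² = 380
v_rel = (-5, 0),  |v_rel|² = 25;  v_rel·d = (-5)·(10) + (0)·(-19) = -50
25·t² + 100·t + 380 = 0  ⇒  m = (-50)² − 25·380 = -7000
m = -7000 < 0,  v_rel·d = -50 < 0  ⇒  outside

inside=no margin=-7000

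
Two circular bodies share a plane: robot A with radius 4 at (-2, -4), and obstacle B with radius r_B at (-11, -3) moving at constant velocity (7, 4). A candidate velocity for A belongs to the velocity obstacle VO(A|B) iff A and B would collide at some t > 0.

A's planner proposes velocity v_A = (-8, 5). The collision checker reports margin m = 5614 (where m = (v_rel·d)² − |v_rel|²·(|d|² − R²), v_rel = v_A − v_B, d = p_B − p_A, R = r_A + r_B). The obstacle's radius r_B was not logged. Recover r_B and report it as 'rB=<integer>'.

m = 5614
d = (-9, 1);  v_rel = (-15, 1),  |v_rel|² = 226
v_rel×d = (-15)·(1) − (1)·(-9) = -6
since m = R²·226 − (-6)²:  R² = (36 + 5614) / 226 = 25
R = √25 = 5  ⇒  r_B = 5 − 4 = 1

rB=1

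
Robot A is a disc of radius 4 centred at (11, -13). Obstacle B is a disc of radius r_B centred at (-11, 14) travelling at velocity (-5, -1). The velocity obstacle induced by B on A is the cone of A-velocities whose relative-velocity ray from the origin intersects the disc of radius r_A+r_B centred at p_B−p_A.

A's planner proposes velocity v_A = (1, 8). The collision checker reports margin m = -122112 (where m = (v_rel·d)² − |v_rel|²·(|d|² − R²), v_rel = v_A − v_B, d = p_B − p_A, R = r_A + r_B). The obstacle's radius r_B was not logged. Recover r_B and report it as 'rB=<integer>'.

m = -122112
d = (-22, 27);  v_rel = (6, 9),  |v_rel|² = 117
v_rel×d = (6)·(27) − (9)·(-22) = 360
since m = R²·117 − 360²:  R² = (129600 + -122112) / 117 = 64
R = √64 = 8  ⇒  r_B = 8 − 4 = 4

rB=4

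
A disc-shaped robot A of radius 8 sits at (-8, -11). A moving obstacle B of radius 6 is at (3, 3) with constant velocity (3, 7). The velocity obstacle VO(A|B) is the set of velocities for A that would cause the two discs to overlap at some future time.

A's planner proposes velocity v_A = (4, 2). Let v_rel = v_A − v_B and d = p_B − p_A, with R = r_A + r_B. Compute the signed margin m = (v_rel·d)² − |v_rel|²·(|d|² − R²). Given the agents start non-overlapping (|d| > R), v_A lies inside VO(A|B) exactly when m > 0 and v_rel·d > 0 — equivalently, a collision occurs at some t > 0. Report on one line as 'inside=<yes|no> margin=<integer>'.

d = (11, 14),  |d|² = 317;  R = 8+6 = 14,  c = 317−14² = 121
v_rel = (1, -5),  |v_rel|² = 26;  v_rel·d = (1)·(11) + (-5)·(14) = -59
26·t² + 118·t + 121 = 0  ⇒  m = (-59)² − 26·121 = 335
m = 335 > 0,  v_rel·d = -59 < 0  ⇒  outside

inside=no margin=335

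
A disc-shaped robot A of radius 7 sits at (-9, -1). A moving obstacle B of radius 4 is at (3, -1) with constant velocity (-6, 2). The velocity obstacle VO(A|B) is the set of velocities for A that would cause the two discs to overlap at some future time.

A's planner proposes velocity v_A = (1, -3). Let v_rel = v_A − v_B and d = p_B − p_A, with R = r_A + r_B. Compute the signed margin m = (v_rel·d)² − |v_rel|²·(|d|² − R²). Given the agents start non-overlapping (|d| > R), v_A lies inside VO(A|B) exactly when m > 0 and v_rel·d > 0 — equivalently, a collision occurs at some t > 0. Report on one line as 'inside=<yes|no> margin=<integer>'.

d = (12, 0),  |d|² = 144;  R = 7+4 = 11,  c = 144−11² = 23
v_rel = (7, -5),  |v_rel|² = 74;  v_rel·d = (7)·(12) + (-5)·(0) = 84
74·t² − 168·t + 23 = 0  ⇒  m = 84² − 74·23 = 5354
m = 5354 > 0,  v_rel·d = 84 > 0  ⇒  inside

inside=yes margin=5354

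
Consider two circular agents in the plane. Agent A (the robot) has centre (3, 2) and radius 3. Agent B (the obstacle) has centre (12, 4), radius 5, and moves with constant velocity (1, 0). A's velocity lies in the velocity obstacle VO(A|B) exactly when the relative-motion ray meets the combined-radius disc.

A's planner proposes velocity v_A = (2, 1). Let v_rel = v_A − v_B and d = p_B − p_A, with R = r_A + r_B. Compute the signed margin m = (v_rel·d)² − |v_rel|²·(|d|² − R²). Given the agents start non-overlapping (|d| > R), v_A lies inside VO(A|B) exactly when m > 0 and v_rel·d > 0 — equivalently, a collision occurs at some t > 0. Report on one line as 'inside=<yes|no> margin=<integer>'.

d = (9, 2),  |d|² = 85;  R = 3+5 = 8,  c = 85−8² = 21
v_rel = (1, 1),  |v_rel|² = 2;  v_rel·d = (1)·(9) + (1)·(2) = 11
2·t² − 22·t + 21 = 0  ⇒  m = 11² − 2·21 = 79
m = 79 > 0,  v_rel·d = 11 > 0  ⇒  inside

inside=yes margin=79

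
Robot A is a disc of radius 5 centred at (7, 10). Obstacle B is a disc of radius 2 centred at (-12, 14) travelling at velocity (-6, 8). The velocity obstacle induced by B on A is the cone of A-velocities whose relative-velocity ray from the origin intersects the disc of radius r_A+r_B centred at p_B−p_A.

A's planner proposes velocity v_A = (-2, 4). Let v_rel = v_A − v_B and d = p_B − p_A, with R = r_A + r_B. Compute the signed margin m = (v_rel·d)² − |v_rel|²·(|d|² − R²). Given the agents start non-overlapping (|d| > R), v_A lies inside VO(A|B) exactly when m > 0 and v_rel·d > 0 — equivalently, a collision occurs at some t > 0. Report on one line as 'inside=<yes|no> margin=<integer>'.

d = (-19, 4),  |d|² = 377;  R = 5+2 = 7,  c = 377−7² = 328
v_rel = (4, -4),  |v_rel|² = 32;  v_rel·d = (4)·(-19) + (-4)·(4) = -92
32·t² + 184·t + 328 = 0  ⇒  m = (-92)² − 32·328 = -2032
m = -2032 < 0,  v_rel·d = -92 < 0  ⇒  outside

inside=no margin=-2032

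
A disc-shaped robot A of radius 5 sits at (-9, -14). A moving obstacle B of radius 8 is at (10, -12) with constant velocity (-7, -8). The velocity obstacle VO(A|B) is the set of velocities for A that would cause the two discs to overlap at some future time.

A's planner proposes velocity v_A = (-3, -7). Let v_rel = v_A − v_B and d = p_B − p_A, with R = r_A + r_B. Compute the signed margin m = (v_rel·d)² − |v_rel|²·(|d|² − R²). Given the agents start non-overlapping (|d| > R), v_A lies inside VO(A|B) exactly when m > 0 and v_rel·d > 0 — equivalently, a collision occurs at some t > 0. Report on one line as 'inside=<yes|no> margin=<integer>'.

d = (19, 2),  |d|² = 365;  R = 5+8 = 13,  c = 365−13² = 196
v_rel = (4, 1),  |v_rel|² = 17;  v_rel·d = (4)·(19) + (1)·(2) = 78
17·t² − 156·t + 196 = 0  ⇒  m = 78² − 17·196 = 2752
m = 2752 > 0,  v_rel·d = 78 > 0  ⇒  inside

inside=yes margin=2752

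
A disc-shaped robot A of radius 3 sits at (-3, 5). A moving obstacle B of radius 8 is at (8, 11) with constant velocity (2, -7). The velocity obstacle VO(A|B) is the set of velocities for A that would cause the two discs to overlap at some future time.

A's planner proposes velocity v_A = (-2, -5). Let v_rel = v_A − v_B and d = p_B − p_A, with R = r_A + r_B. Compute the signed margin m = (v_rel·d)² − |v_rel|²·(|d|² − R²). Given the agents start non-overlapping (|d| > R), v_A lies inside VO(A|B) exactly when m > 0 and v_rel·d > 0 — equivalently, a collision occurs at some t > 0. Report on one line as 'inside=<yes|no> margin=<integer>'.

d = (11, 6),  |d|² = 157;  R = 3+8 = 11,  c = 157−11² = 36
v_rel = (-4, 2),  |v_rel|² = 20;  v_rel·d = (-4)·(11) + (2)·(6) = -32
20·t² + 64·t + 36 = 0  ⇒  m = (-32)² − 20·36 = 304
m = 304 > 0,  v_rel·d = -32 < 0  ⇒  outside

inside=no margin=304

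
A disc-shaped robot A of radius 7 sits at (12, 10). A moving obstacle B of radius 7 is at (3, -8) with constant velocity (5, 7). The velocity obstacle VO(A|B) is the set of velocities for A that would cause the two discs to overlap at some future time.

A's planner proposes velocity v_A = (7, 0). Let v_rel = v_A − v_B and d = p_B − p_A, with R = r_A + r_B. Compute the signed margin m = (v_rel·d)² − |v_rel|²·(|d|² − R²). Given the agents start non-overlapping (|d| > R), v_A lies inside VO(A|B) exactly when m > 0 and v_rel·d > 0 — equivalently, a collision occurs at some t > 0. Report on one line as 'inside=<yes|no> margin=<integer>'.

d = (-9, -18),  |d|² = 405;  R = 7+7 = 14,  c = 405−14² = 209
v_rel = (2, -7),  |v_rel|² = 53;  v_rel·d = (2)·(-9) + (-7)·(-18) = 108
53·t² − 216·t + 209 = 0  ⇒  m = 108² − 53·209 = 587
m = 587 > 0,  v_rel·d = 108 > 0  ⇒  inside

inside=yes margin=587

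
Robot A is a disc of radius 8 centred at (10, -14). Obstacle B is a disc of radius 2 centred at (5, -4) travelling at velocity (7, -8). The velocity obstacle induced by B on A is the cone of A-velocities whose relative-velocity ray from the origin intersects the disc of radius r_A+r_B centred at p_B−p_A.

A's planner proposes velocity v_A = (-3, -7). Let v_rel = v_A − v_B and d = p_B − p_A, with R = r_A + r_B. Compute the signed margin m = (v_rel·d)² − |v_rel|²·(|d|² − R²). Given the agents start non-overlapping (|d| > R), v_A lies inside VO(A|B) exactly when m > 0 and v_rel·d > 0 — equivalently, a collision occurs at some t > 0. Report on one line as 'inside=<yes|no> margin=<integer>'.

d = (-5, 10),  |d|² = 125;  R = 8+2 = 10,  c = 125−10² = 25
v_rel = (-10, 1),  |v_rel|² = 101;  v_rel·d = (-10)·(-5) + (1)·(10) = 60
101·t² − 120·t + 25 = 0  ⇒  m = 60² − 101·25 = 1075
m = 1075 > 0,  v_rel·d = 60 > 0  ⇒  inside

inside=yes margin=1075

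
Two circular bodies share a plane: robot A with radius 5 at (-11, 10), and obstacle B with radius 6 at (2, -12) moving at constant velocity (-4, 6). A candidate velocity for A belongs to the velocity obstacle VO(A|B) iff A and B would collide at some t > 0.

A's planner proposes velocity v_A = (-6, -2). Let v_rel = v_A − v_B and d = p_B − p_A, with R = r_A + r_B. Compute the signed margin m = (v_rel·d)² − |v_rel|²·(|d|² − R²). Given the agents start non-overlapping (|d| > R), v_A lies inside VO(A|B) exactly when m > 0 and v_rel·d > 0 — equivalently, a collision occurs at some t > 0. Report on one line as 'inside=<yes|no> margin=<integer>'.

d = (13, -22),  |d|² = 653;  R = 5+6 = 11,  c = 653−11² = 532
v_rel = (-2, -8),  |v_rel|² = 68;  v_rel·d = (-2)·(13) + (-8)·(-22) = 150
68·t² − 300·t + 532 = 0  ⇒  m = 150² − 68·532 = -13676
m = -13676 < 0,  v_rel·d = 150 > 0  ⇒  outside

inside=no margin=-13676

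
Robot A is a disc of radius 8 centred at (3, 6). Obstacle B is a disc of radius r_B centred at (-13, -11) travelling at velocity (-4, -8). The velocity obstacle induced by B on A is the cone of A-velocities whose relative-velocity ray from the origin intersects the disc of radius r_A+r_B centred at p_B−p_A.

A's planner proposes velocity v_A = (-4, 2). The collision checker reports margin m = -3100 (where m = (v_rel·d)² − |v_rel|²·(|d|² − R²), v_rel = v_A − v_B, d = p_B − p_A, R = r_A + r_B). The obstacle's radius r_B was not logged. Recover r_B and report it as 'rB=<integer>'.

m = -3100
d = (-16, -17);  v_rel = (0, 10),  |v_rel|² = 100
v_rel×d = (0)·(-17) − (10)·(-16) = 160
since m = R²·100 − 160²:  R² = (25600 + -3100) / 100 = 225
R = √225 = 15  ⇒  r_B = 15 − 8 = 7

rB=7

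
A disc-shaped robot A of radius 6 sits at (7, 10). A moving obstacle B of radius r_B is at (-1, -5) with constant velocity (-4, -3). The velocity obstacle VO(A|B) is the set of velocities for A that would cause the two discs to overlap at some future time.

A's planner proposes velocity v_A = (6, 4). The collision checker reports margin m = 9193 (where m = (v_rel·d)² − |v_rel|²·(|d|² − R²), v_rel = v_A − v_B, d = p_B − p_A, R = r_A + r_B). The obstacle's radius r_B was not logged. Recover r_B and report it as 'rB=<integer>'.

m = 9193
d = (-8, -15);  v_rel = (10, 7),  |v_rel|² = 149
v_rel×d = (10)·(-15) − (7)·(-8) = -94
since m = R²·149 − (-94)²:  R² = (8836 + 9193) / 149 = 121
R = √121 = 11  ⇒  r_B = 11 − 6 = 5

rB=5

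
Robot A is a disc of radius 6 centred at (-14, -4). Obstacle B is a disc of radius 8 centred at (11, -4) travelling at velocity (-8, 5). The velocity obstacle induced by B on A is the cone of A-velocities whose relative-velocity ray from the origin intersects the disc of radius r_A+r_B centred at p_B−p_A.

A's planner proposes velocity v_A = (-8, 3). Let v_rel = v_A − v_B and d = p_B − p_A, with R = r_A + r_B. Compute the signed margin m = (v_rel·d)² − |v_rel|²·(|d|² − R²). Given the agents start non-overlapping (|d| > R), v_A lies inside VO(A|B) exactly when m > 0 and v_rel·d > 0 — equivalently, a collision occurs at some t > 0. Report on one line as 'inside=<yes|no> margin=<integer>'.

d = (25, 0),  |d|² = 625;  R = 6+8 = 14,  c = 625−14² = 429
v_rel = (0, -2),  |v_rel|² = 4;  v_rel·d = (0)·(25) + (-2)·(0) = 0
4·t² − 0·t + 429 = 0  ⇒  m = 0² − 4·429 = -1716
m = -1716 < 0,  v_rel·d = 0 = 0  ⇒  outside

inside=no margin=-1716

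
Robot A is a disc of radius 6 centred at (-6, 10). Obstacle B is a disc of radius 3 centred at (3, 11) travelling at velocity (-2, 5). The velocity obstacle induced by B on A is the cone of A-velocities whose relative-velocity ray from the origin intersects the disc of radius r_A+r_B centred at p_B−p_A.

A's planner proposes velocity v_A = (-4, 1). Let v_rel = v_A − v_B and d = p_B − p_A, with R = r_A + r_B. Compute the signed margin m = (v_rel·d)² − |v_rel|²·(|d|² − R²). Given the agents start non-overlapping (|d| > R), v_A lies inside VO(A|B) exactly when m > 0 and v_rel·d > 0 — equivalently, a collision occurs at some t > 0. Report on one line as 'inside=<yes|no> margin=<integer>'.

d = (9, 1),  |d|² = 82;  R = 6+3 = 9,  c = 82−9² = 1
v_rel = (-2, -4),  |v_rel|² = 20;  v_rel·d = (-2)·(9) + (-4)·(1) = -22
20·t² + 44·t + 1 = 0  ⇒  m = (-22)² − 20·1 = 464
m = 464 > 0,  v_rel·d = -22 < 0  ⇒  outside

inside=no margin=464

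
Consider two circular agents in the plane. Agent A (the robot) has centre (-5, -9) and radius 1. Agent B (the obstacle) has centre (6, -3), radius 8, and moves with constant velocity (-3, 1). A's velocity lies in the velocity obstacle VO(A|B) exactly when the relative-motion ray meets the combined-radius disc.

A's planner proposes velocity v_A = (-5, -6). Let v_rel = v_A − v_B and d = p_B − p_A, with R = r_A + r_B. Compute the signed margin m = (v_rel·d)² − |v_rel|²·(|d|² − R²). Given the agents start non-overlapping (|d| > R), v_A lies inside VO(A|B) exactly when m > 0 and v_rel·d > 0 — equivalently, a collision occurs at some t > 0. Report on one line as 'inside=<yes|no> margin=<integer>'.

d = (11, 6),  |d|² = 157;  R = 1+8 = 9,  c = 157−9² = 76
v_rel = (-2, -7),  |v_rel|² = 53;  v_rel·d = (-2)·(11) + (-7)·(6) = -64
53·t² + 128·t + 76 = 0  ⇒  m = (-64)² − 53·76 = 68
m = 68 > 0,  v_rel·d = -64 < 0  ⇒  outside

inside=no margin=68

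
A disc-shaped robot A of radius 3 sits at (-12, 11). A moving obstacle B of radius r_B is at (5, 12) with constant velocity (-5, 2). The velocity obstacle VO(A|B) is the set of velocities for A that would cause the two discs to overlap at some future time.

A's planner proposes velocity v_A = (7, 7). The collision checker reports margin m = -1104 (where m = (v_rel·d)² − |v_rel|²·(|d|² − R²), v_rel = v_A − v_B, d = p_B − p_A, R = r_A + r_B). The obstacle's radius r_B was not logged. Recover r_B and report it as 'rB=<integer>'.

m = -1104
d = (17, 1);  v_rel = (12, 5),  |v_rel|² = 169
v_rel×d = (12)·(1) − (5)·(17) = -73
since m = R²·169 − (-73)²:  R² = (5329 + -1104) / 169 = 25
R = √25 = 5  ⇒  r_B = 5 − 3 = 2

rB=2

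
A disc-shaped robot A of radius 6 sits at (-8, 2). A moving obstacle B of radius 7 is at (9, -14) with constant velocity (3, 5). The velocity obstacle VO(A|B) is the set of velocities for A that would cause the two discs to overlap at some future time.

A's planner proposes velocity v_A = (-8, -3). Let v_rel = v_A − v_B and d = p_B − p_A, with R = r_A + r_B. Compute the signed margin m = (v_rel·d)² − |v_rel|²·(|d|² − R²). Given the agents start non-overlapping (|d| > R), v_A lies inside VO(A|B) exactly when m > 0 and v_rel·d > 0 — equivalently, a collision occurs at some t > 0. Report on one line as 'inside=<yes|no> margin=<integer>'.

d = (17, -16),  |d|² = 545;  R = 6+7 = 13,  c = 545−13² = 376
v_rel = (-11, -8),  |v_rel|² = 185;  v_rel·d = (-11)·(17) + (-8)·(-16) = -59
185·t² + 118·t + 376 = 0  ⇒  m = (-59)² − 185·376 = -66079
m = -66079 < 0,  v_rel·d = -59 < 0  ⇒  outside

inside=no margin=-66079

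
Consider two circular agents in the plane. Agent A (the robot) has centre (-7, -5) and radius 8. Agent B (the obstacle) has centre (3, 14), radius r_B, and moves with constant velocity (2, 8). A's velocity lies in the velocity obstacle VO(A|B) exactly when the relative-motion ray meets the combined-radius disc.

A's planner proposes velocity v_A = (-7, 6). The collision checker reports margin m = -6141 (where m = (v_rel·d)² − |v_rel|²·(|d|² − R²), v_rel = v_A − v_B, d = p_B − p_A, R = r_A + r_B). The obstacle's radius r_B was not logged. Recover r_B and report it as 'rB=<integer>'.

m = -6141
d = (10, 19);  v_rel = (-9, -2),  |v_rel|² = 85
v_rel×d = (-9)·(19) − (-2)·(10) = -151
since m = R²·85 − (-151)²:  R² = (22801 + -6141) / 85 = 196
R = √196 = 14  ⇒  r_B = 14 − 8 = 6

rB=6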